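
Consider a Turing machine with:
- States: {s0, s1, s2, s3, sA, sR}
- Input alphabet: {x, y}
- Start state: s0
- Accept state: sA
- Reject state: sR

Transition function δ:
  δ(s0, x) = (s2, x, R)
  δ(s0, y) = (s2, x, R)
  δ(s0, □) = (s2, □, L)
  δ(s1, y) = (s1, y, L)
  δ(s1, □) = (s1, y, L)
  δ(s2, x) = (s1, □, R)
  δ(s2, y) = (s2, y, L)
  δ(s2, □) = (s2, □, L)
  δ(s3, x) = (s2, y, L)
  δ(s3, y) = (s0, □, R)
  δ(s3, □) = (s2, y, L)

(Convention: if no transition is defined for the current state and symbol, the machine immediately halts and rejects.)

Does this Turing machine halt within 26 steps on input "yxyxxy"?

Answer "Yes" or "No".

Execution trace:
Initial: [s0]yxyxxy
Step 1: δ(s0, y) = (s2, x, R) → x[s2]xyxxy
Step 2: δ(s2, x) = (s1, □, R) → x□[s1]yxxy
Step 3: δ(s1, y) = (s1, y, L) → x[s1]□yxxy
Step 4: δ(s1, □) = (s1, y, L) → [s1]xyyxxy

No transition is defined for δ(s1, x). By convention the machine halts and rejects.
The machine halted after 4 steps (within the 26-step bound).

Answer: Yes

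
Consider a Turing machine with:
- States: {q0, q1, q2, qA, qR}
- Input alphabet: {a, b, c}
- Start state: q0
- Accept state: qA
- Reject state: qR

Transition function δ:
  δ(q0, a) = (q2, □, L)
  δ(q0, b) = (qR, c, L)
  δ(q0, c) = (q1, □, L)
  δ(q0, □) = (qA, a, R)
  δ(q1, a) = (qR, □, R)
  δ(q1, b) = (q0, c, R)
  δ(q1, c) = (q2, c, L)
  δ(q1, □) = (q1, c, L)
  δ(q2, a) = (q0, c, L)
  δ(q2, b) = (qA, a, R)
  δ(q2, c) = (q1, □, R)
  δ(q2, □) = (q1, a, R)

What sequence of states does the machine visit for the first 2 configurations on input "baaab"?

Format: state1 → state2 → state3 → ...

Execution trace:
Initial: [q0]baaab
Step 1: δ(q0, b) = (qR, c, L) → [qR]□caaab

The machine reaches the reject state qR and halts.

State sequence: q0 → qR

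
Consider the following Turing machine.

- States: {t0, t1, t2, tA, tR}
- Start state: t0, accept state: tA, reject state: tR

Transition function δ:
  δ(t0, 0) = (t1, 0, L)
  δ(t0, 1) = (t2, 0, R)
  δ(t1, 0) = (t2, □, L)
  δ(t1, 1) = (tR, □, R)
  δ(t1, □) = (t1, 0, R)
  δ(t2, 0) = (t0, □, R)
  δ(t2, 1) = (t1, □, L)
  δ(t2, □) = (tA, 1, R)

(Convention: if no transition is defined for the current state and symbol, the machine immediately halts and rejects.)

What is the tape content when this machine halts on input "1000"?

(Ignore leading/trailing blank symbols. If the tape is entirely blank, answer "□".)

Execution trace:
Initial: [t0]1000
Step 1: δ(t0, 1) = (t2, 0, R) → 0[t2]000
Step 2: δ(t2, 0) = (t0, □, R) → 0□[t0]00
Step 3: δ(t0, 0) = (t1, 0, L) → 0[t1]□00
Step 4: δ(t1, □) = (t1, 0, R) → 00[t1]00
Step 5: δ(t1, 0) = (t2, □, L) → 0[t2]0□0
Step 6: δ(t2, 0) = (t0, □, R) → 0□[t0]□0

No transition is defined for δ(t0, □). By convention the machine halts and rejects.

Final tape (ignoring leading/trailing blanks): 0□□0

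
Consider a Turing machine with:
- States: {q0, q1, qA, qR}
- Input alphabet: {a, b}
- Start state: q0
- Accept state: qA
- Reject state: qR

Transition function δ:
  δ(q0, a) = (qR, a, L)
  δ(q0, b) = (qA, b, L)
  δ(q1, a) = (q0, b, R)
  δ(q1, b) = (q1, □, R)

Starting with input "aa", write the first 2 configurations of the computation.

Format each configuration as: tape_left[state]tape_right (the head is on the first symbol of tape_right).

Transitions applied:
Step 1: δ(q0, a) = (qR, a, L)

The first 2 configurations are:
[q0]aa ⊢ [qR]□aa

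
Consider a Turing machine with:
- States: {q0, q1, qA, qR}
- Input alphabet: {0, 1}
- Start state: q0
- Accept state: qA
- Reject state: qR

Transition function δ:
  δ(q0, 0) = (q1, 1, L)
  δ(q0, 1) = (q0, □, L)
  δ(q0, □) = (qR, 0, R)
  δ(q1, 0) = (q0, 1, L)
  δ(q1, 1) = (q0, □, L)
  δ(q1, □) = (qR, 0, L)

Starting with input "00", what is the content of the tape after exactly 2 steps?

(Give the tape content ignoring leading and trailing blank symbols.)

Execution trace:
Initial: [q0]00
Step 1: δ(q0, 0) = (q1, 1, L) → [q1]□10
Step 2: δ(q1, □) = (qR, 0, L) → [qR]□010

The machine reaches the reject state qR and halts.

After 2 steps, the tape (ignoring leading/trailing blanks) is: 010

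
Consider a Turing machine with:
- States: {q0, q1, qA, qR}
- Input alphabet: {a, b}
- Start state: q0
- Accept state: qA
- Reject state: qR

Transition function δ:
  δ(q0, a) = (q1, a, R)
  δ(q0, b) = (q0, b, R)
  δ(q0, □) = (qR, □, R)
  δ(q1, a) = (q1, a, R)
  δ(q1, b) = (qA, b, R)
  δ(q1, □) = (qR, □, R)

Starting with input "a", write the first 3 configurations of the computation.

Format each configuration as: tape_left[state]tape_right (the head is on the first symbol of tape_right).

Transitions applied:
Step 1: δ(q0, a) = (q1, a, R)
Step 2: δ(q1, □) = (qR, □, R)

The first 3 configurations are:
[q0]a ⊢ a[q1]□ ⊢ a□[qR]□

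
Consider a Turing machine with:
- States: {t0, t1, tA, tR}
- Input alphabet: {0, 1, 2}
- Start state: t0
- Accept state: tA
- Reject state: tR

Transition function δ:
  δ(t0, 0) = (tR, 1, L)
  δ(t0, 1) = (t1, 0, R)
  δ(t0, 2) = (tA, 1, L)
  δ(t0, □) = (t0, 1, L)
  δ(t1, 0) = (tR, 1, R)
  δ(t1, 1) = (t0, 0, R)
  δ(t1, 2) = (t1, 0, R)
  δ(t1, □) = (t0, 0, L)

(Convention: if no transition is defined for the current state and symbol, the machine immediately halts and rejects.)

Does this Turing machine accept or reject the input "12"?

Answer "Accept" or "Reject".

Execution trace:
Initial: [t0]12
Step 1: δ(t0, 1) = (t1, 0, R) → 0[t1]2
Step 2: δ(t1, 2) = (t1, 0, R) → 00[t1]□
Step 3: δ(t1, □) = (t0, 0, L) → 0[t0]00
Step 4: δ(t0, 0) = (tR, 1, L) → [tR]010

The machine reaches the reject state tR and halts.

Answer: Reject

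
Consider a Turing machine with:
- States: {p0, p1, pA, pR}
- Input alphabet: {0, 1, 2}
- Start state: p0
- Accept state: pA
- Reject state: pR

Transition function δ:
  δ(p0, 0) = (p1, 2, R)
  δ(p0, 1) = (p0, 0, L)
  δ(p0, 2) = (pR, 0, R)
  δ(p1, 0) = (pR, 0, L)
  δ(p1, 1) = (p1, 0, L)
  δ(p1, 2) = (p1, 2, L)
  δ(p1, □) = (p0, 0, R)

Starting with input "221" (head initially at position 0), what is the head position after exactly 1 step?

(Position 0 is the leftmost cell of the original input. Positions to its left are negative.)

Execution trace (head position shown):
Step 0: [p0]221  (head at position 0)
Step 1: move right → 0[pR]21  (head at position 1)

After 1 step, the head is at position 1.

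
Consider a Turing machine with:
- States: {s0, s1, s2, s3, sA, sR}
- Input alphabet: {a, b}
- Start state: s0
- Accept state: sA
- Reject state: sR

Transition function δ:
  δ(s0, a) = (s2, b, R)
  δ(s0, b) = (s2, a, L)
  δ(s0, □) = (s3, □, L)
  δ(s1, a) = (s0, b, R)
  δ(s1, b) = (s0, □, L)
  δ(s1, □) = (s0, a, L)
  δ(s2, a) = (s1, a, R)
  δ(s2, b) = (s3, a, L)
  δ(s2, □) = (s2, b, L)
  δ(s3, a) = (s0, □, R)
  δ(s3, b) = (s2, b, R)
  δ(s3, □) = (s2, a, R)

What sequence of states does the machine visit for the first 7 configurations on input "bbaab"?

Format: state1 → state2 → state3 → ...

Execution trace:
Initial: [s0]bbaab
Step 1: δ(s0, b) = (s2, a, L) → [s2]□abaab
Step 2: δ(s2, □) = (s2, b, L) → [s2]□babaab
Step 3: δ(s2, □) = (s2, b, L) → [s2]□bbabaab
Step 4: δ(s2, □) = (s2, b, L) → [s2]□bbbabaab
Step 5: δ(s2, □) = (s2, b, L) → [s2]□bbbbabaab
Step 6: δ(s2, □) = (s2, b, L) → [s2]□bbbbbabaab

State sequence: s0 → s2 → s2 → s2 → s2 → s2 → s2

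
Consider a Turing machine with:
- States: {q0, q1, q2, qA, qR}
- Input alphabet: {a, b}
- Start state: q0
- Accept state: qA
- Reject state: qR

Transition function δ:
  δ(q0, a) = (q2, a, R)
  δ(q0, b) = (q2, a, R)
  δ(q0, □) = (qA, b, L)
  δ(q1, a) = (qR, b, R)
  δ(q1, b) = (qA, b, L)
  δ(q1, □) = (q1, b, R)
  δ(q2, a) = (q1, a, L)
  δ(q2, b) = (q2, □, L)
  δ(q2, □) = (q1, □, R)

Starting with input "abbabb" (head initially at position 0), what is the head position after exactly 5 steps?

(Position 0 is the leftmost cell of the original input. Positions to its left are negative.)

Execution trace (head position shown):
Step 0: [q0]abbabb  (head at position 0)
Step 1: move right → a[q2]bbabb  (head at position 1)
Step 2: move left → [q2]a□babb  (head at position 0)
Step 3: move left → [q1]□a□babb  (head at position -1)
Step 4: move right → b[q1]a□babb  (head at position 0)
Step 5: move right → bb[qR]□babb  (head at position 1)

After 5 steps, the head is at position 1.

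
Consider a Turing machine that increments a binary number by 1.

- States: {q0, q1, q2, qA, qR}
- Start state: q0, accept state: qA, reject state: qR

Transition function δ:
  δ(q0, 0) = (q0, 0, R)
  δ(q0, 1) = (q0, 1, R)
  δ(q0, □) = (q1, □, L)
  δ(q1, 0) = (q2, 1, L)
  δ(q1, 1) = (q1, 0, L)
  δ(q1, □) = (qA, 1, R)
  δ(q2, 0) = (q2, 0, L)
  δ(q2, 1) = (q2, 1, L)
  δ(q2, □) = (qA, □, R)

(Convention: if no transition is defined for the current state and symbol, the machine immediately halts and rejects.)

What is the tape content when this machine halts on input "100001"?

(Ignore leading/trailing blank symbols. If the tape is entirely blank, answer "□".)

Execution trace:
Initial: [q0]100001
Step 1: δ(q0, 1) = (q0, 1, R) → 1[q0]00001
Step 2: δ(q0, 0) = (q0, 0, R) → 10[q0]0001
Step 3: δ(q0, 0) = (q0, 0, R) → 100[q0]001
Step 4: δ(q0, 0) = (q0, 0, R) → 1000[q0]01
Step 5: δ(q0, 0) = (q0, 0, R) → 10000[q0]1
Step 6: δ(q0, 1) = (q0, 1, R) → 100001[q0]□
Step 7: δ(q0, □) = (q1, □, L) → 10000[q1]1□
Step 8: δ(q1, 1) = (q1, 0, L) → 1000[q1]00□
Step 9: δ(q1, 0) = (q2, 1, L) → 100[q2]010□
Step 10: δ(q2, 0) = (q2, 0, L) → 10[q2]0010□
Step 11: δ(q2, 0) = (q2, 0, L) → 1[q2]00010□
Step 12: δ(q2, 0) = (q2, 0, L) → [q2]100010□
Step 13: δ(q2, 1) = (q2, 1, L) → [q2]□100010□
Step 14: δ(q2, □) = (qA, □, R) → □[qA]100010□

The machine reaches the accept state qA and halts.

Final tape (ignoring leading/trailing blanks): 100010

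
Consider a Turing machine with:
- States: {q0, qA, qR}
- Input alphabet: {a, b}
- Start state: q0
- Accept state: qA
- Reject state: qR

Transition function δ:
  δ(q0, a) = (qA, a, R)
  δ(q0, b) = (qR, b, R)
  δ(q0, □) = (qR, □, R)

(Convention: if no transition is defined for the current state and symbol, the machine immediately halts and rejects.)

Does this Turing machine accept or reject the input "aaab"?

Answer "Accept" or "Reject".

Execution trace:
Initial: [q0]aaab
Step 1: δ(q0, a) = (qA, a, R) → a[qA]aab

The machine reaches the accept state qA and halts.

Answer: Accept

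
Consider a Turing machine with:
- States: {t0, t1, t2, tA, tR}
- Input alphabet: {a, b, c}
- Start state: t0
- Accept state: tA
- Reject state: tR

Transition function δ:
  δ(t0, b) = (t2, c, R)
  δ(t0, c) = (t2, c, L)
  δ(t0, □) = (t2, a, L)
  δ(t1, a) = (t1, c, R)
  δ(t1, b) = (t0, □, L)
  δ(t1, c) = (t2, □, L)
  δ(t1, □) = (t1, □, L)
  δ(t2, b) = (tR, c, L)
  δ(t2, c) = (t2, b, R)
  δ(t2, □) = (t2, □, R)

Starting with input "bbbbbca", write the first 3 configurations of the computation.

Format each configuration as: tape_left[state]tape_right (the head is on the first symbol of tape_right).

Transitions applied:
Step 1: δ(t0, b) = (t2, c, R)
Step 2: δ(t2, b) = (tR, c, L)

The first 3 configurations are:
[t0]bbbbbca ⊢ c[t2]bbbbca ⊢ [tR]ccbbbca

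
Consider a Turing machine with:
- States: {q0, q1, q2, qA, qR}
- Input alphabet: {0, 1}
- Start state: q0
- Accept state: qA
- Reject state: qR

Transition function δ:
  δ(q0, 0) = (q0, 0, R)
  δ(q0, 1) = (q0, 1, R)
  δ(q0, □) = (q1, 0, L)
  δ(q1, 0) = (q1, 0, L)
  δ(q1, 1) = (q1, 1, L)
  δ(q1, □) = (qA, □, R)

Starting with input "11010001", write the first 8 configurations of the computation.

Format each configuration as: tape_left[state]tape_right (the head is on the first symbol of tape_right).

Transitions applied:
Step 1: δ(q0, 1) = (q0, 1, R)
Step 2: δ(q0, 1) = (q0, 1, R)
Step 3: δ(q0, 0) = (q0, 0, R)
Step 4: δ(q0, 1) = (q0, 1, R)
Step 5: δ(q0, 0) = (q0, 0, R)
Step 6: δ(q0, 0) = (q0, 0, R)
Step 7: δ(q0, 0) = (q0, 0, R)

The first 8 configurations are:
[q0]11010001 ⊢ 1[q0]1010001 ⊢ 11[q0]010001 ⊢ 110[q0]10001 ⊢ 1101[q0]0001 ⊢ 11010[q0]001 ⊢ 110100[q0]01 ⊢ 1101000[q0]1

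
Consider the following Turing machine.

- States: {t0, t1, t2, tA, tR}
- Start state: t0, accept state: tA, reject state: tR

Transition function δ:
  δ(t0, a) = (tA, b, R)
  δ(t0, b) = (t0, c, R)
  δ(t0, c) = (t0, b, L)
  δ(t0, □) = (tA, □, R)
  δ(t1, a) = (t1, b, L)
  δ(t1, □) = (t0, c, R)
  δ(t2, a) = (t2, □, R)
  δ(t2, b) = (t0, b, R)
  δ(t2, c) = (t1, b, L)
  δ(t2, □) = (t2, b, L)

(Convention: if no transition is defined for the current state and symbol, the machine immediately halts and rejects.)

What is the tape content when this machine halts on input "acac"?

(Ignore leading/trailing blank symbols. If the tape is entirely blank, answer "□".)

Execution trace:
Initial: [t0]acac
Step 1: δ(t0, a) = (tA, b, R) → b[tA]cac

The machine reaches the accept state tA and halts.

Final tape (ignoring leading/trailing blanks): bcac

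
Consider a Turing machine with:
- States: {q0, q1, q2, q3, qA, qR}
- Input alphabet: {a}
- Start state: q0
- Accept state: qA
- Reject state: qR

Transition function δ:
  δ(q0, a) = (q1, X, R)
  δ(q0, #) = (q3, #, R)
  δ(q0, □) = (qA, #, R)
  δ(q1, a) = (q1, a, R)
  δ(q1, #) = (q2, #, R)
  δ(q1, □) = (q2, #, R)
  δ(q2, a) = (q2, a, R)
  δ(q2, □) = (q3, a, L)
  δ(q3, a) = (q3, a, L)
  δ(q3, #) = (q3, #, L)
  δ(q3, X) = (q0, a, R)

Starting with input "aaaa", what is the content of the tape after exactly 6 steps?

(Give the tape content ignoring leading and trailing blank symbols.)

Execution trace:
Initial: [q0]aaaa
Step 1: δ(q0, a) = (q1, X, R) → X[q1]aaa
Step 2: δ(q1, a) = (q1, a, R) → Xa[q1]aa
Step 3: δ(q1, a) = (q1, a, R) → Xaa[q1]a
Step 4: δ(q1, a) = (q1, a, R) → Xaaa[q1]□
Step 5: δ(q1, □) = (q2, #, R) → Xaaa#[q2]□
Step 6: δ(q2, □) = (q3, a, L) → Xaaa[q3]#a

After 6 steps, the tape (ignoring leading/trailing blanks) is: Xaaa#a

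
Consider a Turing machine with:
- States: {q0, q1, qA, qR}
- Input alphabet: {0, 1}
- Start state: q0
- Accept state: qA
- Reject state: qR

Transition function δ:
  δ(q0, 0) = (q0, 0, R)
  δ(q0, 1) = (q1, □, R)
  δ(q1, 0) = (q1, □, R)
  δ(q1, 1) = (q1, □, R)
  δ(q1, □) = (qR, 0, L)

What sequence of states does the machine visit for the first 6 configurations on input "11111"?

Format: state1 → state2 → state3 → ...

Execution trace:
Initial: [q0]11111
Step 1: δ(q0, 1) = (q1, □, R) → □[q1]1111
Step 2: δ(q1, 1) = (q1, □, R) → □□[q1]111
Step 3: δ(q1, 1) = (q1, □, R) → □□□[q1]11
Step 4: δ(q1, 1) = (q1, □, R) → □□□□[q1]1
Step 5: δ(q1, 1) = (q1, □, R) → □□□□□[q1]□

State sequence: q0 → q1 → q1 → q1 → q1 → q1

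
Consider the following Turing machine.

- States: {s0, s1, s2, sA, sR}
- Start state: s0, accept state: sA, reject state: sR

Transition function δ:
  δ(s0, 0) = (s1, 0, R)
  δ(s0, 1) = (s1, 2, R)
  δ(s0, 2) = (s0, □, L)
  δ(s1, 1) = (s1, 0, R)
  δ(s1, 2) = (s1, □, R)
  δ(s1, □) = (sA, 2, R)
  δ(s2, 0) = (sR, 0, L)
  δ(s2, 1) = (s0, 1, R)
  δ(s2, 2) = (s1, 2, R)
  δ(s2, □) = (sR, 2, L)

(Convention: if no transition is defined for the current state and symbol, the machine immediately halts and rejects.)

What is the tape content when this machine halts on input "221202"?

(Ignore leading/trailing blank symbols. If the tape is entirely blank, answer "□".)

Execution trace:
Initial: [s0]221202
Step 1: δ(s0, 2) = (s0, □, L) → [s0]□□21202

No transition is defined for δ(s0, □). By convention the machine halts and rejects.

Final tape (ignoring leading/trailing blanks): 21202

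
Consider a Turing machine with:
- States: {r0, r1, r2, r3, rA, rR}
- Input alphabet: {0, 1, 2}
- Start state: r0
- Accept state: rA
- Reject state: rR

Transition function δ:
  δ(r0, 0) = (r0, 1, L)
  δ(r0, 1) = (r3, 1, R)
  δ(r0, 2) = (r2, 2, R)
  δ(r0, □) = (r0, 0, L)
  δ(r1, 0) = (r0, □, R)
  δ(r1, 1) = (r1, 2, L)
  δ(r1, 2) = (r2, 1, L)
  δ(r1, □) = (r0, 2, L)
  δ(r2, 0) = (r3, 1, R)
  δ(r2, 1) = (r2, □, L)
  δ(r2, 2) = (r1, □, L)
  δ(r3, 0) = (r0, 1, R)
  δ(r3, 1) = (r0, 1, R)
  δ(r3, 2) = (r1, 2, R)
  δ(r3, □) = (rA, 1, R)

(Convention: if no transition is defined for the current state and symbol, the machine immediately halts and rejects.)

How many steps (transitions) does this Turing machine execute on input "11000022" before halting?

Execution trace:
Initial: [r0]11000022
Step 1: δ(r0, 1) = (r3, 1, R) → 1[r3]1000022
Step 2: δ(r3, 1) = (r0, 1, R) → 11[r0]000022
Step 3: δ(r0, 0) = (r0, 1, L) → 1[r0]1100022
Step 4: δ(r0, 1) = (r3, 1, R) → 11[r3]100022
Step 5: δ(r3, 1) = (r0, 1, R) → 111[r0]00022
Step 6: δ(r0, 0) = (r0, 1, L) → 11[r0]110022
Step 7: δ(r0, 1) = (r3, 1, R) → 111[r3]10022
Step 8: δ(r3, 1) = (r0, 1, R) → 1111[r0]0022
Step 9: δ(r0, 0) = (r0, 1, L) → 111[r0]11022
Step 10: δ(r0, 1) = (r3, 1, R) → 1111[r3]1022
Step 11: δ(r3, 1) = (r0, 1, R) → 11111[r0]022
Step 12: δ(r0, 0) = (r0, 1, L) → 1111[r0]1122
Step 13: δ(r0, 1) = (r3, 1, R) → 11111[r3]122
Step 14: δ(r3, 1) = (r0, 1, R) → 111111[r0]22
Step 15: δ(r0, 2) = (r2, 2, R) → 1111112[r2]2
Step 16: δ(r2, 2) = (r1, □, L) → 111111[r1]2□
Step 17: δ(r1, 2) = (r2, 1, L) → 11111[r2]11□
Step 18: δ(r2, 1) = (r2, □, L) → 1111[r2]1□1□
Step 19: δ(r2, 1) = (r2, □, L) → 111[r2]1□□1□
Step 20: δ(r2, 1) = (r2, □, L) → 11[r2]1□□□1□
Step 21: δ(r2, 1) = (r2, □, L) → 1[r2]1□□□□1□
Step 22: δ(r2, 1) = (r2, □, L) → [r2]1□□□□□1□
Step 23: δ(r2, 1) = (r2, □, L) → [r2]□□□□□□□1□

No transition is defined for δ(r2, □). By convention the machine halts and rejects.

The machine executed 23 steps before halting.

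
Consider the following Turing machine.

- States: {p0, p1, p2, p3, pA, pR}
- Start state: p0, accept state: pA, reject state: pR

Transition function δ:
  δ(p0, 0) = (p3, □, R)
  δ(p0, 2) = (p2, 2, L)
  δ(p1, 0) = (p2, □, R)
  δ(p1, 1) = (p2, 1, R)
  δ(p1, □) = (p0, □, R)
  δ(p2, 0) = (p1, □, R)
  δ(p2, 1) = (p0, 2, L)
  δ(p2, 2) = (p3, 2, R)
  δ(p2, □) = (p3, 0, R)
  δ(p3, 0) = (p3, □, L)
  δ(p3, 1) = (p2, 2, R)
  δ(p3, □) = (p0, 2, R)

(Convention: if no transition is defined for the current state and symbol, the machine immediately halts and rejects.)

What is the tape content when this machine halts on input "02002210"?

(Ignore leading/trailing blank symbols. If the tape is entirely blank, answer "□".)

Execution trace:
Initial: [p0]02002210
Step 1: δ(p0, 0) = (p3, □, R) → □[p3]2002210

No transition is defined for δ(p3, 2). By convention the machine halts and rejects.

Final tape (ignoring leading/trailing blanks): 2002210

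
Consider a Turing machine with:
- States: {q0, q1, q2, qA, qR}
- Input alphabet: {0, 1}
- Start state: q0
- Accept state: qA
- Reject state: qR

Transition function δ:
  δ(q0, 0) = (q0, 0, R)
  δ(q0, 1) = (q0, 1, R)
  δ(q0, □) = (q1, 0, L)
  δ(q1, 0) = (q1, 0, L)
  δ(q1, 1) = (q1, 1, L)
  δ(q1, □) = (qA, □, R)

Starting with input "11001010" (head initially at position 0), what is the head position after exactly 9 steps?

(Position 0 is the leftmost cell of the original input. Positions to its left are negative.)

Execution trace (head position shown):
Step 0: [q0]11001010  (head at position 0)
Step 1: move right → 1[q0]1001010  (head at position 1)
Step 2: move right → 11[q0]001010  (head at position 2)
Step 3: move right → 110[q0]01010  (head at position 3)
Step 4: move right → 1100[q0]1010  (head at position 4)
Step 5: move right → 11001[q0]010  (head at position 5)
Step 6: move right → 110010[q0]10  (head at position 6)
Step 7: move right → 1100101[q0]0  (head at position 7)
Step 8: move right → 11001010[q0]□  (head at position 8)
Step 9: move left → 1100101[q1]00  (head at position 7)

After 9 steps, the head is at position 7.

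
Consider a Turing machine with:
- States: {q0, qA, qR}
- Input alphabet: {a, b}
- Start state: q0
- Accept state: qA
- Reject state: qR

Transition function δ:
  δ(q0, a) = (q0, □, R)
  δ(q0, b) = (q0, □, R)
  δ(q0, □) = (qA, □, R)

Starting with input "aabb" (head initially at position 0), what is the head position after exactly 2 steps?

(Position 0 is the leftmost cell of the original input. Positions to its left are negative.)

Execution trace (head position shown):
Step 0: [q0]aabb  (head at position 0)
Step 1: move right → □[q0]abb  (head at position 1)
Step 2: move right → □□[q0]bb  (head at position 2)

After 2 steps, the head is at position 2.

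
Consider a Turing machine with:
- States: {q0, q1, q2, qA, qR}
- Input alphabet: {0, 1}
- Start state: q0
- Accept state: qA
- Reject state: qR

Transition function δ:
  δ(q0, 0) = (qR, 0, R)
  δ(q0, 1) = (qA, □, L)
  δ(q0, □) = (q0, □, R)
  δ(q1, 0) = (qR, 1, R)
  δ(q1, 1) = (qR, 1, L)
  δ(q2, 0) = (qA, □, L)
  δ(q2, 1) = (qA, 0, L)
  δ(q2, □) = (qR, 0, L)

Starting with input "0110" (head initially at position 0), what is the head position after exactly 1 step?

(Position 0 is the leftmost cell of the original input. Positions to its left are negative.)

Execution trace (head position shown):
Step 0: [q0]0110  (head at position 0)
Step 1: move right → 0[qR]110  (head at position 1)

After 1 step, the head is at position 1.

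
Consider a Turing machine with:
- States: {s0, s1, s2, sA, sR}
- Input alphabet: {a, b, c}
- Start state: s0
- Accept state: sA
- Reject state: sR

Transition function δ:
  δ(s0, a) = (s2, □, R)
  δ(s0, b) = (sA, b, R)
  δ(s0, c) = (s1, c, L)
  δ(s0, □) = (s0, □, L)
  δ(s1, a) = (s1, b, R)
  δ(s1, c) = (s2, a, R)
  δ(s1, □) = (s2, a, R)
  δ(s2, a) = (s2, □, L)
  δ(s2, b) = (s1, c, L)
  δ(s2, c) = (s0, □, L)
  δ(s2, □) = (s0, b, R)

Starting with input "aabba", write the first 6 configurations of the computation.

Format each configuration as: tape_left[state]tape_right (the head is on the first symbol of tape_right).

Transitions applied:
Step 1: δ(s0, a) = (s2, □, R)
Step 2: δ(s2, a) = (s2, □, L)
Step 3: δ(s2, □) = (s0, b, R)
Step 4: δ(s0, □) = (s0, □, L)
Step 5: δ(s0, b) = (sA, b, R)

The first 6 configurations are:
[s0]aabba ⊢ □[s2]abba ⊢ [s2]□□bba ⊢ b[s0]□bba ⊢ [s0]b□bba ⊢ b[sA]□bba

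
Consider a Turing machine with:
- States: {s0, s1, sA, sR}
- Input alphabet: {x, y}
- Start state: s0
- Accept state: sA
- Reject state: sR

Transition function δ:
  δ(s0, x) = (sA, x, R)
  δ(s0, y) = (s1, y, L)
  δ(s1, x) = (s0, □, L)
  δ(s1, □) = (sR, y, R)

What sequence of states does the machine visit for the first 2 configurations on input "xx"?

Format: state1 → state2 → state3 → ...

Execution trace:
Initial: [s0]xx
Step 1: δ(s0, x) = (sA, x, R) → x[sA]x

The machine reaches the accept state sA and halts.

State sequence: s0 → sA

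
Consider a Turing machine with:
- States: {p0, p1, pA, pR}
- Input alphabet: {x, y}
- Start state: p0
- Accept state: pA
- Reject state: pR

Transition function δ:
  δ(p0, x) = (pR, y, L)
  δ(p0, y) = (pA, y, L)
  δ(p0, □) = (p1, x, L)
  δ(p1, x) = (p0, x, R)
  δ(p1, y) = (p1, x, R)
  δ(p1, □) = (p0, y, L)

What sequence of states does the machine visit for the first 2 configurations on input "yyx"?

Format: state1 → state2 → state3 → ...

Execution trace:
Initial: [p0]yyx
Step 1: δ(p0, y) = (pA, y, L) → [pA]□yyx

The machine reaches the accept state pA and halts.

State sequence: p0 → pA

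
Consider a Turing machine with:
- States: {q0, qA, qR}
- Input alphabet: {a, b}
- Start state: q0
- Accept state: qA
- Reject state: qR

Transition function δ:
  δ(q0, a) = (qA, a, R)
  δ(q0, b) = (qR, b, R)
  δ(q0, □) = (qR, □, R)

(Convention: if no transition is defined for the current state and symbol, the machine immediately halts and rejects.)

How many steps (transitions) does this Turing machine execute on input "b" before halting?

Execution trace:
Initial: [q0]b
Step 1: δ(q0, b) = (qR, b, R) → b[qR]□

The machine reaches the reject state qR and halts.

The machine executed 1 step before halting.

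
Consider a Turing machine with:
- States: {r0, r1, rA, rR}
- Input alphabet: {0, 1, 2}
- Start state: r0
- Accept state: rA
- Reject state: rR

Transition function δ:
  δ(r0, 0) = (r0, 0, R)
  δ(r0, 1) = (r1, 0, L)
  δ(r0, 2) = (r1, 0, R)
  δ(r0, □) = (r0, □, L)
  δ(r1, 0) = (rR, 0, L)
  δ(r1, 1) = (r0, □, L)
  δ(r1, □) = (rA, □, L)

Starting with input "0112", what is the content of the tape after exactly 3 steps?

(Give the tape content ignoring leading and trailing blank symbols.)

Execution trace:
Initial: [r0]0112
Step 1: δ(r0, 0) = (r0, 0, R) → 0[r0]112
Step 2: δ(r0, 1) = (r1, 0, L) → [r1]0012
Step 3: δ(r1, 0) = (rR, 0, L) → [rR]□0012

The machine reaches the reject state rR and halts.

After 3 steps, the tape (ignoring leading/trailing blanks) is: 0012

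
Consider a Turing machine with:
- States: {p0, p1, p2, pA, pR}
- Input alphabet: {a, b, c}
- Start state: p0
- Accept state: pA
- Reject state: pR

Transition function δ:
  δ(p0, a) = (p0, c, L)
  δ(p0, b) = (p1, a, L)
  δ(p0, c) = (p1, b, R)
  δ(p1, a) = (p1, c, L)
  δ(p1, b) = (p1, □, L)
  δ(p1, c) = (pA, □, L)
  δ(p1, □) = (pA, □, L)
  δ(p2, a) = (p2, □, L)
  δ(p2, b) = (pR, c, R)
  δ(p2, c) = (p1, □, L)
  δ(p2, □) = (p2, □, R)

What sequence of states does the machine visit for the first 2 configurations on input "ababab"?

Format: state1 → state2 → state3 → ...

Execution trace:
Initial: [p0]ababab
Step 1: δ(p0, a) = (p0, c, L) → [p0]□cbabab

No transition is defined for δ(p0, □). By convention the machine halts and rejects.

State sequence: p0 → p0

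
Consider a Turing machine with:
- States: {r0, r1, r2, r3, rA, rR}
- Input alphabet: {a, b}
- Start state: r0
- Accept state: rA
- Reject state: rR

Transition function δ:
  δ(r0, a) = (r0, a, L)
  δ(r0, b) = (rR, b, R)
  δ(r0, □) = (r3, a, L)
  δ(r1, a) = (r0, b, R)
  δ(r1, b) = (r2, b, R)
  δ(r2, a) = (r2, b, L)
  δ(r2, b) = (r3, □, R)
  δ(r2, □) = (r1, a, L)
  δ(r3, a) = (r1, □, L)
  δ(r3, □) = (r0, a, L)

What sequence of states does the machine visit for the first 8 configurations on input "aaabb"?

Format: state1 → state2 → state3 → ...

Execution trace:
Initial: [r0]aaabb
Step 1: δ(r0, a) = (r0, a, L) → [r0]□aaabb
Step 2: δ(r0, □) = (r3, a, L) → [r3]□aaaabb
Step 3: δ(r3, □) = (r0, a, L) → [r0]□aaaaabb
Step 4: δ(r0, □) = (r3, a, L) → [r3]□aaaaaabb
Step 5: δ(r3, □) = (r0, a, L) → [r0]□aaaaaaabb
Step 6: δ(r0, □) = (r3, a, L) → [r3]□aaaaaaaabb
Step 7: δ(r3, □) = (r0, a, L) → [r0]□aaaaaaaaabb

State sequence: r0 → r0 → r3 → r0 → r3 → r0 → r3 → r0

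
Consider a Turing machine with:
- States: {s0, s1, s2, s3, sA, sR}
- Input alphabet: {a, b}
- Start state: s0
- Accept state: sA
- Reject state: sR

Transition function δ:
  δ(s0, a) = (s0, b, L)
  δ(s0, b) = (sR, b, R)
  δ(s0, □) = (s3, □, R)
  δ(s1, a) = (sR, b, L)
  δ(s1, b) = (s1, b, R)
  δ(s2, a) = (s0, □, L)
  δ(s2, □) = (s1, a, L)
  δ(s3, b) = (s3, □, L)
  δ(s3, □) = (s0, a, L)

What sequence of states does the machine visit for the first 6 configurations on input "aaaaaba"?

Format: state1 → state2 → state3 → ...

Execution trace:
Initial: [s0]aaaaaba
Step 1: δ(s0, a) = (s0, b, L) → [s0]□baaaaba
Step 2: δ(s0, □) = (s3, □, R) → □[s3]baaaaba
Step 3: δ(s3, b) = (s3, □, L) → [s3]□□aaaaba
Step 4: δ(s3, □) = (s0, a, L) → [s0]□a□aaaaba
Step 5: δ(s0, □) = (s3, □, R) → □[s3]a□aaaaba

No transition is defined for δ(s3, a). By convention the machine halts and rejects.

State sequence: s0 → s0 → s3 → s3 → s0 → s3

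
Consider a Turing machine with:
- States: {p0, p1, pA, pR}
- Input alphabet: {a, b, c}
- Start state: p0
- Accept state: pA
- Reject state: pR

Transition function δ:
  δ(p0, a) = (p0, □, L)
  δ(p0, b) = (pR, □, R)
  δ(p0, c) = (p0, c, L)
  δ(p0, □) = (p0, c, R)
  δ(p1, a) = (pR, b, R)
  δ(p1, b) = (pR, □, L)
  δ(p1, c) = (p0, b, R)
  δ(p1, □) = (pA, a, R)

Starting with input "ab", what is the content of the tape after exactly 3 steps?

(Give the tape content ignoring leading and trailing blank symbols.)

Execution trace:
Initial: [p0]ab
Step 1: δ(p0, a) = (p0, □, L) → [p0]□□b
Step 2: δ(p0, □) = (p0, c, R) → c[p0]□b
Step 3: δ(p0, □) = (p0, c, R) → cc[p0]b

After 3 steps, the tape (ignoring leading/trailing blanks) is: ccb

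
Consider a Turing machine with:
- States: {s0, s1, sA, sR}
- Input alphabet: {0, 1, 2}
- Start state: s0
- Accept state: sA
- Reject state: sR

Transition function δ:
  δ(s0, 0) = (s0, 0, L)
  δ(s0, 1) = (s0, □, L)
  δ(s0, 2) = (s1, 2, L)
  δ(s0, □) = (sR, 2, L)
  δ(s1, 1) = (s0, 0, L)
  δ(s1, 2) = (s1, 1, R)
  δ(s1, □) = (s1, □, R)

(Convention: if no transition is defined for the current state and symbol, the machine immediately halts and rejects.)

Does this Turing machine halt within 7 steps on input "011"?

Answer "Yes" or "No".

Execution trace:
Initial: [s0]011
Step 1: δ(s0, 0) = (s0, 0, L) → [s0]□011
Step 2: δ(s0, □) = (sR, 2, L) → [sR]□2011

The machine reaches the reject state sR and halts.
The machine halted after 2 steps (within the 7-step bound).

Answer: Yes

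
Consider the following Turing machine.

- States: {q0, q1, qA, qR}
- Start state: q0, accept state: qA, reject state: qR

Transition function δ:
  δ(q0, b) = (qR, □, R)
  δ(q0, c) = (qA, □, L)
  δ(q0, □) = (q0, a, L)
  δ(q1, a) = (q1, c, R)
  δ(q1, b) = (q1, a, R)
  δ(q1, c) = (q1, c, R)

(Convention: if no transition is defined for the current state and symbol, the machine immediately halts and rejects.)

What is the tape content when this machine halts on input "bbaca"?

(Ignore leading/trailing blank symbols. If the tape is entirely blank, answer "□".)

Execution trace:
Initial: [q0]bbaca
Step 1: δ(q0, b) = (qR, □, R) → □[qR]baca

The machine reaches the reject state qR and halts.

Final tape (ignoring leading/trailing blanks): baca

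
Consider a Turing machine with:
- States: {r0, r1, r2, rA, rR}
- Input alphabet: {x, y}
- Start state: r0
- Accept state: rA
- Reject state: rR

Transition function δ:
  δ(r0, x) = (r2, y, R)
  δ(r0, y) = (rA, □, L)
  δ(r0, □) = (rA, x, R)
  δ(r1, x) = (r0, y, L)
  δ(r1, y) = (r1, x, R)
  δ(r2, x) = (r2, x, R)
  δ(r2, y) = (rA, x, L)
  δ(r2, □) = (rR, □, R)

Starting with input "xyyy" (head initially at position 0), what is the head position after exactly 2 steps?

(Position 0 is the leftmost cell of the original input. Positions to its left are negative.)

Execution trace (head position shown):
Step 0: [r0]xyyy  (head at position 0)
Step 1: move right → y[r2]yyy  (head at position 1)
Step 2: move left → [rA]yxyy  (head at position 0)

After 2 steps, the head is at position 0.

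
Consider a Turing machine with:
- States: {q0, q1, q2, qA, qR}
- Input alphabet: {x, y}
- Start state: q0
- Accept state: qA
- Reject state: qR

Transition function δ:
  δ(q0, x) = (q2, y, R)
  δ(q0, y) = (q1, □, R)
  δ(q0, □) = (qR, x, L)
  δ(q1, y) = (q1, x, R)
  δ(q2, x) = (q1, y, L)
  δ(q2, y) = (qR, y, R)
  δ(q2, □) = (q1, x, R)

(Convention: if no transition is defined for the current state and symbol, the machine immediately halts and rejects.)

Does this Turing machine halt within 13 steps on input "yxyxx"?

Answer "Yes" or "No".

Execution trace:
Initial: [q0]yxyxx
Step 1: δ(q0, y) = (q1, □, R) → □[q1]xyxx

No transition is defined for δ(q1, x). By convention the machine halts and rejects.
The machine halted after 1 step (within the 13-step bound).

Answer: Yes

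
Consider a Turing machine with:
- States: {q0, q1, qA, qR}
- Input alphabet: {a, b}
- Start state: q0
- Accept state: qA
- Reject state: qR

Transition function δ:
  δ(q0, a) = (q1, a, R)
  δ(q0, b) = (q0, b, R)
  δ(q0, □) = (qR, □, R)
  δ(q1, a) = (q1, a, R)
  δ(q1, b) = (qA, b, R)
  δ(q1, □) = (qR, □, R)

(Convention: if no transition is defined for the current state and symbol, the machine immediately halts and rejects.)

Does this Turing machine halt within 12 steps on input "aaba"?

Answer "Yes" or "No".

Execution trace:
Initial: [q0]aaba
Step 1: δ(q0, a) = (q1, a, R) → a[q1]aba
Step 2: δ(q1, a) = (q1, a, R) → aa[q1]ba
Step 3: δ(q1, b) = (qA, b, R) → aab[qA]a

The machine reaches the accept state qA and halts.
The machine halted after 3 steps (within the 12-step bound).

Answer: Yes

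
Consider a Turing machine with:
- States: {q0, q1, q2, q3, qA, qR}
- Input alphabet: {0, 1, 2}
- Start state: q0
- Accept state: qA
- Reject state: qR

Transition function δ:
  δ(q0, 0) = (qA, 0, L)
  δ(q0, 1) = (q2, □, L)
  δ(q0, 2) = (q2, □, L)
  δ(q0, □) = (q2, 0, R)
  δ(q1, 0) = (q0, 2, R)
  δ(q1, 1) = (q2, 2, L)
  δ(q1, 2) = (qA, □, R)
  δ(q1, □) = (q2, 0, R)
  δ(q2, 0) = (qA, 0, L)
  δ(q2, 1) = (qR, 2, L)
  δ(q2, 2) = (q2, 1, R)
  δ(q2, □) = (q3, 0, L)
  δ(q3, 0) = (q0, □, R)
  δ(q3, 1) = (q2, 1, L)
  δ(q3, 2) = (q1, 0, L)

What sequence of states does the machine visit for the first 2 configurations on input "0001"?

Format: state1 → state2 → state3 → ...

Execution trace:
Initial: [q0]0001
Step 1: δ(q0, 0) = (qA, 0, L) → [qA]□0001

The machine reaches the accept state qA and halts.

State sequence: q0 → qA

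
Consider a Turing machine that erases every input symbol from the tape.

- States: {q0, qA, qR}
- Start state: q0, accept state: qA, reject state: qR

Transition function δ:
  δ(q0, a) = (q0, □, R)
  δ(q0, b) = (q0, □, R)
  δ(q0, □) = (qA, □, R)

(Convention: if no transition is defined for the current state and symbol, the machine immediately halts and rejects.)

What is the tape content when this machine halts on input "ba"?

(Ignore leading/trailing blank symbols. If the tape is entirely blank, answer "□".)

Execution trace:
Initial: [q0]ba
Step 1: δ(q0, b) = (q0, □, R) → □[q0]a
Step 2: δ(q0, a) = (q0, □, R) → □□[q0]□
Step 3: δ(q0, □) = (qA, □, R) → □□□[qA]□

The machine reaches the accept state qA and halts.

Final tape (ignoring leading/trailing blanks): □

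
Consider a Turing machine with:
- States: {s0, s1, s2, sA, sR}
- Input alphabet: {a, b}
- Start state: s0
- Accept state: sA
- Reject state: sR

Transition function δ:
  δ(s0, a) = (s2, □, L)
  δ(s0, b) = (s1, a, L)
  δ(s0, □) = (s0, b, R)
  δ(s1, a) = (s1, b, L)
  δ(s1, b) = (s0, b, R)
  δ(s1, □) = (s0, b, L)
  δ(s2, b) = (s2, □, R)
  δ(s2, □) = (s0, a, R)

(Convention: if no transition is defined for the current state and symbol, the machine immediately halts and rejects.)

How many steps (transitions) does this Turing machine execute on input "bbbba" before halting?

Execution trace:
Initial: [s0]bbbba
Step 1: δ(s0, b) = (s1, a, L) → [s1]□abbba
Step 2: δ(s1, □) = (s0, b, L) → [s0]□babbba
Step 3: δ(s0, □) = (s0, b, R) → b[s0]babbba
Step 4: δ(s0, b) = (s1, a, L) → [s1]baabbba
Step 5: δ(s1, b) = (s0, b, R) → b[s0]aabbba
Step 6: δ(s0, a) = (s2, □, L) → [s2]b□abbba
Step 7: δ(s2, b) = (s2, □, R) → □[s2]□abbba
Step 8: δ(s2, □) = (s0, a, R) → □a[s0]abbba
Step 9: δ(s0, a) = (s2, □, L) → □[s2]a□bbba

No transition is defined for δ(s2, a). By convention the machine halts and rejects.

The machine executed 9 steps before halting.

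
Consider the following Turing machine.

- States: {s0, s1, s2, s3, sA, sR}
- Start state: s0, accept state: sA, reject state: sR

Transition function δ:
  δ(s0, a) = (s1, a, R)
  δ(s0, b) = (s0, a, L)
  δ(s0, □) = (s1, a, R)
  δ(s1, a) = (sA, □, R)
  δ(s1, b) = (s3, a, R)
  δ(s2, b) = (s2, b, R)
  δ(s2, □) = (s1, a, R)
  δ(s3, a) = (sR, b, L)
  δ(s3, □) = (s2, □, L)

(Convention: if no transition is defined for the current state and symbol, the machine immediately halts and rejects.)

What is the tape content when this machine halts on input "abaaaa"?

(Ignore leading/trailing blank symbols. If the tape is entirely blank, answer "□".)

Execution trace:
Initial: [s0]abaaaa
Step 1: δ(s0, a) = (s1, a, R) → a[s1]baaaa
Step 2: δ(s1, b) = (s3, a, R) → aa[s3]aaaa
Step 3: δ(s3, a) = (sR, b, L) → a[sR]abaaa

The machine reaches the reject state sR and halts.

Final tape (ignoring leading/trailing blanks): aabaaa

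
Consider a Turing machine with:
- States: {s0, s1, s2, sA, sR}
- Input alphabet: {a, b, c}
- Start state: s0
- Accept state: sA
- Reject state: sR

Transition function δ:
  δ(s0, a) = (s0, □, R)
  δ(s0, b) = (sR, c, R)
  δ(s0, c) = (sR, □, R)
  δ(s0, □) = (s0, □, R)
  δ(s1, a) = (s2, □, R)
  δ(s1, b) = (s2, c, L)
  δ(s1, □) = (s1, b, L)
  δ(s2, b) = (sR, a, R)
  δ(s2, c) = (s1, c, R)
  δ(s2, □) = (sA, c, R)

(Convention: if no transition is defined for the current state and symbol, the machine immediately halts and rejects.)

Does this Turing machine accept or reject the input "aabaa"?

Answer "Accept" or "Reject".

Execution trace:
Initial: [s0]aabaa
Step 1: δ(s0, a) = (s0, □, R) → □[s0]abaa
Step 2: δ(s0, a) = (s0, □, R) → □□[s0]baa
Step 3: δ(s0, b) = (sR, c, R) → □□c[sR]aa

The machine reaches the reject state sR and halts.

Answer: Reject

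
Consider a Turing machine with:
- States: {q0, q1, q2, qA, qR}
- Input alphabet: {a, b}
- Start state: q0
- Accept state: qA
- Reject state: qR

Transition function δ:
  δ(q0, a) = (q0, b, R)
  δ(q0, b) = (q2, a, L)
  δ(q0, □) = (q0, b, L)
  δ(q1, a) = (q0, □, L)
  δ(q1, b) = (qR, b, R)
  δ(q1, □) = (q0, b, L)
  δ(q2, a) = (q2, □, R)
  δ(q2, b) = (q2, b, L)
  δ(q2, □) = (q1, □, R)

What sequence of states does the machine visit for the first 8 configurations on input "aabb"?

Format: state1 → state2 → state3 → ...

Execution trace:
Initial: [q0]aabb
Step 1: δ(q0, a) = (q0, b, R) → b[q0]abb
Step 2: δ(q0, a) = (q0, b, R) → bb[q0]bb
Step 3: δ(q0, b) = (q2, a, L) → b[q2]bab
Step 4: δ(q2, b) = (q2, b, L) → [q2]bbab
Step 5: δ(q2, b) = (q2, b, L) → [q2]□bbab
Step 6: δ(q2, □) = (q1, □, R) → □[q1]bbab
Step 7: δ(q1, b) = (qR, b, R) → □b[qR]bab

The machine reaches the reject state qR and halts.

State sequence: q0 → q0 → q0 → q2 → q2 → q2 → q1 → qR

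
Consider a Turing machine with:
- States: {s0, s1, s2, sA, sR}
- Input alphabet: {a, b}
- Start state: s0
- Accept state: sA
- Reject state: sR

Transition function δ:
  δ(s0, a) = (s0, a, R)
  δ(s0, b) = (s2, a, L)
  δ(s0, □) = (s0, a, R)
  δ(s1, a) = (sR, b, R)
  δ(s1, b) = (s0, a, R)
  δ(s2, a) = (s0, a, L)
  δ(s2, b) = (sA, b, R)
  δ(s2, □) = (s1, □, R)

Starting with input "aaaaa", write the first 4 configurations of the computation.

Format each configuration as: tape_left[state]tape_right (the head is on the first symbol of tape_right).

Transitions applied:
Step 1: δ(s0, a) = (s0, a, R)
Step 2: δ(s0, a) = (s0, a, R)
Step 3: δ(s0, a) = (s0, a, R)

The first 4 configurations are:
[s0]aaaaa ⊢ a[s0]aaaa ⊢ aa[s0]aaa ⊢ aaa[s0]aa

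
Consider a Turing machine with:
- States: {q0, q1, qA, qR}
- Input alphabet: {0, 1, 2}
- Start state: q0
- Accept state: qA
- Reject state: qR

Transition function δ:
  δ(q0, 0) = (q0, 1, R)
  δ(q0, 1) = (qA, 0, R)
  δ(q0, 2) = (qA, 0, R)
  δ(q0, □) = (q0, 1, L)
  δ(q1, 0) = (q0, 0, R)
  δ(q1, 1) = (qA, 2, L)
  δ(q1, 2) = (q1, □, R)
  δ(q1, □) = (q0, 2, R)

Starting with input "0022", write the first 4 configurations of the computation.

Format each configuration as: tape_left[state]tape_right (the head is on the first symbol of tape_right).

Transitions applied:
Step 1: δ(q0, 0) = (q0, 1, R)
Step 2: δ(q0, 0) = (q0, 1, R)
Step 3: δ(q0, 2) = (qA, 0, R)

The first 4 configurations are:
[q0]0022 ⊢ 1[q0]022 ⊢ 11[q0]22 ⊢ 110[qA]2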